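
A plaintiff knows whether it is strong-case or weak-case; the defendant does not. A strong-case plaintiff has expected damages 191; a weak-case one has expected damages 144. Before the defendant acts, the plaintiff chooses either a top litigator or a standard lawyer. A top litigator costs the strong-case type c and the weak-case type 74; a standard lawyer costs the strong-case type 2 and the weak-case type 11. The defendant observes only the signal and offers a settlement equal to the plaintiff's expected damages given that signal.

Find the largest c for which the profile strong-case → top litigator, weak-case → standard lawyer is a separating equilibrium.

Under separation: top litigator → strong-case (pays 191); standard lawyer → weak-case (pays 144).
Weak-case: 144 − 11 = 133 ≥ 191 − 74 = 117. Holds regardless of c. ✓
Strong-case: 191 − c ≥ 144 − 2, so c ≤ 191 − 142 = 49.

49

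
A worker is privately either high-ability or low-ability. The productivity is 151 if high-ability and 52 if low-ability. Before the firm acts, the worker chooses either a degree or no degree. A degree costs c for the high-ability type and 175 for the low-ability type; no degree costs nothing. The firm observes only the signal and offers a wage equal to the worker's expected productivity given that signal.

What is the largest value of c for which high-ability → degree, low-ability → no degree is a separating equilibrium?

Under separation: degree → high-ability (pays 151); no degree → low-ability (pays 52).
Low-ability: 52 − 0 = 52 ≥ 151 − 175 = -24. Holds regardless of c. ✓
High-ability: 151 − c ≥ 52 − 0, so c ≤ 151 − 52 = 99.

99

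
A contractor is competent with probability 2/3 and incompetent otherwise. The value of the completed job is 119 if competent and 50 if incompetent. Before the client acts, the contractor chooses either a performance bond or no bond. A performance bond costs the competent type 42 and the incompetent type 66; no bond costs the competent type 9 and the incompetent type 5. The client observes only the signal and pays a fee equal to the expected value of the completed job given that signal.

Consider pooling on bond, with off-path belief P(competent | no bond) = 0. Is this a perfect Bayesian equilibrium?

At the pooled signal (bond) the client holds the prior 2/3 and pays 2/3·119 + 1/3·50 = 96. Off-path (no bond) belief 0 gives 0·119 + 1·50 = 50.
Competent: bond gives 96 − 42 = 54; no bond gives 50 − 9 = 41. Stays. ✓
Incompetent: bond gives 96 − 66 = 30; no bond gives 50 − 5 = 45. Deviates. ✗

No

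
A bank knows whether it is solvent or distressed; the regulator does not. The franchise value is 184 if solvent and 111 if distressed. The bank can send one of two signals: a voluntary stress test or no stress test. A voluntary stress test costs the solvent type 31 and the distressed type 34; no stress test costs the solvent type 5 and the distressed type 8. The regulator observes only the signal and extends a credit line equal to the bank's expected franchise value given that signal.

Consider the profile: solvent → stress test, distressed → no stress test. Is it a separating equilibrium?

No

Under separation the regulator infers type exactly: stress test → solvent (pays 184), no stress test → distressed (pays 111).
Solvent: stress test gives 184 − 31 = 153; no stress test gives 111 − 5 = 106. No deviation. ✓
Distressed: no stress test gives 111 − 8 = 103; stress test gives 184 − 34 = 150. Would deviate. ✗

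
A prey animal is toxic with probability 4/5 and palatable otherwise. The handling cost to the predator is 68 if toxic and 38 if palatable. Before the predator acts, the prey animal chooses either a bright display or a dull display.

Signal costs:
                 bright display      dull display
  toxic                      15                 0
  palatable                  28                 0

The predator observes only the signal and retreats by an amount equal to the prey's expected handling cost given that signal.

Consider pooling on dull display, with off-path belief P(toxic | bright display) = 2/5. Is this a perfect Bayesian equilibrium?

Yes

On the equilibrium path (dull display) the predator holds the prior 4/5 and pays 4/5·68 + 1/5·38 = 62. Off-path (bright display) belief 2/5 gives 2/5·68 + 3/5·38 = 50.
Toxic: dull display gives 62 − 0 = 62; bright display gives 50 − 15 = 35. Stays. ✓
Palatable: dull display gives 62 − 0 = 62; bright display gives 50 − 28 = 22. Stays. ✓
Beliefs are Bayes-consistent on-path and both types best-respond.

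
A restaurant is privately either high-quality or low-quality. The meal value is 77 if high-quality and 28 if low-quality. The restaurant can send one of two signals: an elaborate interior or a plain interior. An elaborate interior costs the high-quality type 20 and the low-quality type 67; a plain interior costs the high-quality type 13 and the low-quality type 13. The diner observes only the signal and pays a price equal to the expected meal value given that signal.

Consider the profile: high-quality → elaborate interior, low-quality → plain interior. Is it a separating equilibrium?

Under separation the diner infers type exactly: elaborate interior → high-quality (pays 77), plain interior → low-quality (pays 28).
High-quality: elaborate interior gives 77 − 20 = 57; plain interior gives 28 − 13 = 15. No deviation. ✓
Low-quality: plain interior gives 28 − 13 = 15; elaborate interior gives 77 − 67 = 10. No deviation. ✓
Both incentive constraints hold.

Yes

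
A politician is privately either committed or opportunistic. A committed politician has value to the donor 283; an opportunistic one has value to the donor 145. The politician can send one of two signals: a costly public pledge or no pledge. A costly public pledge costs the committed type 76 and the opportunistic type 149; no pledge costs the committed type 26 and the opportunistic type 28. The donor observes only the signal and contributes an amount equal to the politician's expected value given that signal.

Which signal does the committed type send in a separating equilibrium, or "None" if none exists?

Try committed → pledge, opportunistic → no pledge:
  Under separation the donor infers type exactly: pledge → committed (pays 283), no pledge → opportunistic (pays 145).
  Committed: pledge gives 283 − 76 = 207; no pledge gives 145 − 26 = 119. No deviation. ✓
  Opportunistic: no pledge gives 145 − 28 = 117; pledge gives 283 − 149 = 134. Would deviate. ✗
Try committed → no pledge, opportunistic → pledge:
  Under separation the donor infers type exactly: no pledge → committed (pays 283), pledge → opportunistic (pays 145).
  Committed: no pledge gives 283 − 26 = 257; pledge gives 145 − 76 = 69. No deviation. ✓
  Opportunistic: pledge gives 145 − 149 = -4; no pledge gives 283 − 28 = 255. Would deviate. ✗
Neither assignment is incentive-compatible.

None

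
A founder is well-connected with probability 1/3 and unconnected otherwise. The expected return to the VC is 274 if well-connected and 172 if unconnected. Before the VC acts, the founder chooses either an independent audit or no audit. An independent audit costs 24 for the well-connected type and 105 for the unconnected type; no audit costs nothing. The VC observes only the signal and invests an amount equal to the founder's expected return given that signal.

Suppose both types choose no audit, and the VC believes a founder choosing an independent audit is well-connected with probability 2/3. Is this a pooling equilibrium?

No

At the pooled signal (no audit) the VC holds the prior 1/3 and pays 1/3·274 + 2/3·172 = 206. Off-path (audit) belief 2/3 gives 2/3·274 + 1/3·172 = 240.
Well-connected: no audit gives 206 − 0 = 206; audit gives 240 − 24 = 216. Deviates. ✗
Unconnected: no audit gives 206 − 0 = 206; audit gives 240 − 105 = 135. Stays. ✓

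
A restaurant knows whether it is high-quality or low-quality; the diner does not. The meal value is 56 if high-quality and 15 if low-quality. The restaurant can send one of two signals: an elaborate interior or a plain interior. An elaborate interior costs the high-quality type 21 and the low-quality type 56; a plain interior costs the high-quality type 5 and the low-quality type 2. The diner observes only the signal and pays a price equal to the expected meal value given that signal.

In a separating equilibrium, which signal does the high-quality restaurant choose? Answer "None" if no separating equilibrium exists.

elaborate interior

Try high-quality → elaborate interior, low-quality → plain interior:
  Under separation the diner infers type exactly: elaborate interior → high-quality (pays 56), plain interior → low-quality (pays 15).
  High-quality: elaborate interior gives 56 − 21 = 35; plain interior gives 15 − 5 = 10. No deviation. ✓
  Low-quality: plain interior gives 15 − 2 = 13; elaborate interior gives 56 − 56 = 0. No deviation. ✓
Both hold — the high-quality type sends elaborate interior.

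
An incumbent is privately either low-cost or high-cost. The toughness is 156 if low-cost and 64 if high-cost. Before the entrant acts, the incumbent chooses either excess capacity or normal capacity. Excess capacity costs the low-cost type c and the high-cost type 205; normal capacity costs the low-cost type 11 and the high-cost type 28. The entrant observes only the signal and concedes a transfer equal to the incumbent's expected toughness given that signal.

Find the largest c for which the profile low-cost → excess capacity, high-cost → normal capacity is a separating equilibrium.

103

Under separation: excess capacity → low-cost (pays 156); normal capacity → high-cost (pays 64).
High-cost: 64 − 28 = 36 ≥ 156 − 205 = -49. Holds regardless of c. ✓
Low-cost: 156 − c ≥ 64 − 11, so c ≤ 156 − 53 = 103.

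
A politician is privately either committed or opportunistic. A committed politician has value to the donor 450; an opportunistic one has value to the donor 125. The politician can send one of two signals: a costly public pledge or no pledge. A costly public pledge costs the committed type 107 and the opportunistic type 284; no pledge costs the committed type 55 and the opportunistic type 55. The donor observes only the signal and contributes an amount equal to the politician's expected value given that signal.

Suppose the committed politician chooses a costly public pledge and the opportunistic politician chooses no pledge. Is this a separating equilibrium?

If types separate, pledge earns payment 450 and no pledge earns 125.
Committed: pledge gives 450 − 107 = 343; no pledge gives 125 − 55 = 70. No deviation. ✓
Opportunistic: no pledge gives 125 − 55 = 70; pledge gives 450 − 284 = 166. Would deviate. ✗

No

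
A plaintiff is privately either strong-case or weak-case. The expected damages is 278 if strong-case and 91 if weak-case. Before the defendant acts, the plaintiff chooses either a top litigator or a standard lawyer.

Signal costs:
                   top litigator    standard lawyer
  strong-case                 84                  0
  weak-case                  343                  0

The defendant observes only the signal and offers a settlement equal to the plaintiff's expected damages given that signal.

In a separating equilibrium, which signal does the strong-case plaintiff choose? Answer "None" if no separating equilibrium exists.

Try strong-case → top litigator, weak-case → standard lawyer:
  Under separation the defendant infers type exactly: top litigator → strong-case (pays 278), standard lawyer → weak-case (pays 91).
  Strong-case: top litigator gives 278 − 84 = 194; standard lawyer gives 91 − 0 = 91. No deviation. ✓
  Weak-case: standard lawyer gives 91 − 0 = 91; top litigator gives 278 − 343 = -65. No deviation. ✓
Both hold — the strong-case type sends top litigator.

top litigator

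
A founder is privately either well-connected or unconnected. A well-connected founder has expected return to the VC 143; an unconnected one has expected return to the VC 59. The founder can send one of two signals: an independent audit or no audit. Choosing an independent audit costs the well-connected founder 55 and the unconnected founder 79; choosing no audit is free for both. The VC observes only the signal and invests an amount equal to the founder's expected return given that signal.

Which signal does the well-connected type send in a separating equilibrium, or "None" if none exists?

Try well-connected → audit, unconnected → no audit:
  If types separate, audit earns payment 143 and no audit earns 59.
  Well-connected: audit gives 143 − 55 = 88; no audit gives 59 − 0 = 59. No deviation. ✓
  Unconnected: no audit gives 59 − 0 = 59; audit gives 143 − 79 = 64. Would deviate. ✗
Try well-connected → no audit, unconnected → audit:
  If types separate, no audit earns payment 143 and audit earns 59.
  Well-connected: no audit gives 143 − 0 = 143; audit gives 59 − 55 = 4. No deviation. ✓
  Unconnected: audit gives 59 − 79 = -20; no audit gives 143 − 0 = 143. Would deviate. ✗
Neither assignment is incentive-compatible.

None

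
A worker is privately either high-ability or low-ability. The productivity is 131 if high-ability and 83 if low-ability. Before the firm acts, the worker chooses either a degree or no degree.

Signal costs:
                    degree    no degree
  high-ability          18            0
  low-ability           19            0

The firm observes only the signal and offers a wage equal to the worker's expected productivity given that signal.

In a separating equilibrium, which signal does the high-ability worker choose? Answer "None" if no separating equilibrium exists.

Try high-ability → degree, low-ability → no degree:
  Under separation the firm infers type exactly: degree → high-ability (pays 131), no degree → low-ability (pays 83).
  High-ability: degree gives 131 − 18 = 113; no degree gives 83 − 0 = 83. No deviation. ✓
  Low-ability: no degree gives 83 − 0 = 83; degree gives 131 − 19 = 112. Would deviate. ✗
Try high-ability → no degree, low-ability → degree:
  Under separation the firm infers type exactly: no degree → high-ability (pays 131), degree → low-ability (pays 83).
  High-ability: no degree gives 131 − 0 = 131; degree gives 83 − 18 = 65. No deviation. ✓
  Low-ability: degree gives 83 − 19 = 64; no degree gives 131 − 0 = 131. Would deviate. ✗
Neither assignment is incentive-compatible.

None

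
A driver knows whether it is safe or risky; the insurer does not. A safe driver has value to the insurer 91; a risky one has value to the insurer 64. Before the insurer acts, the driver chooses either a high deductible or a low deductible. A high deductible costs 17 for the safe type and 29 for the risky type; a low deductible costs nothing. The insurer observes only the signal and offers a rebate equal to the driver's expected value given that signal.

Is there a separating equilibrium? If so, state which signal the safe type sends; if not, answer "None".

Try safe → high deductible, risky → low deductible:
  Under separation the insurer infers type exactly: high deductible → safe (pays 91), low deductible → risky (pays 64).
  Safe: high deductible gives 91 − 17 = 74; low deductible gives 64 − 0 = 64. No deviation. ✓
  Risky: low deductible gives 64 − 0 = 64; high deductible gives 91 − 29 = 62. No deviation. ✓
Both hold — the safe type sends high deductible.

high deductible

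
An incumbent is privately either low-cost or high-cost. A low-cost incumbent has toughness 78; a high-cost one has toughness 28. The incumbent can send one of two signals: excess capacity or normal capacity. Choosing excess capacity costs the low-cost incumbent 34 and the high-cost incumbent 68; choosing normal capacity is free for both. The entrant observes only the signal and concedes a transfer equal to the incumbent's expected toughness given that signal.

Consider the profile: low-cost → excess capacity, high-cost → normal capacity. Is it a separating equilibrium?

Under separation the entrant infers type exactly: excess capacity → low-cost (pays 78), normal capacity → high-cost (pays 28).
Low-cost: excess capacity gives 78 − 34 = 44; normal capacity gives 28 − 0 = 28. No deviation. ✓
High-cost: normal capacity gives 28 − 0 = 28; excess capacity gives 78 − 68 = 10. No deviation. ✓
Both incentive constraints hold.

Yes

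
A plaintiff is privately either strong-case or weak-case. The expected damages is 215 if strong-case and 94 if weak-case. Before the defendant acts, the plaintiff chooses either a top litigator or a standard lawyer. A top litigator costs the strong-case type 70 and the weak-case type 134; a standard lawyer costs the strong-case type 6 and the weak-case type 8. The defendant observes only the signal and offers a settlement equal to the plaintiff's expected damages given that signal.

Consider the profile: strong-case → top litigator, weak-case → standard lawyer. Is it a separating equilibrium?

Yes

Under separation the defendant infers type exactly: top litigator → strong-case (pays 215), standard lawyer → weak-case (pays 94).
Strong-case: top litigator gives 215 − 70 = 145; standard lawyer gives 94 − 6 = 88. No deviation. ✓
Weak-case: standard lawyer gives 94 − 8 = 86; top litigator gives 215 − 134 = 81. No deviation. ✓
Neither type gains from mimicking the other.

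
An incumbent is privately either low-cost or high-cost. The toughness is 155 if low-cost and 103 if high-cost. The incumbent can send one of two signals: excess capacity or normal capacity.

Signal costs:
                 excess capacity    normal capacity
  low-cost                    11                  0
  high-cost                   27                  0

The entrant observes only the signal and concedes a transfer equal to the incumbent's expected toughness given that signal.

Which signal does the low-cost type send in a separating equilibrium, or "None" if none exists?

Try low-cost → excess capacity, high-cost → normal capacity:
  Under separation the entrant infers type exactly: excess capacity → low-cost (pays 155), normal capacity → high-cost (pays 103).
  Low-cost: excess capacity gives 155 − 11 = 144; normal capacity gives 103 − 0 = 103. No deviation. ✓
  High-cost: normal capacity gives 103 − 0 = 103; excess capacity gives 155 − 27 = 128. Would deviate. ✗
Try low-cost → normal capacity, high-cost → excess capacity:
  Under separation the entrant infers type exactly: normal capacity → low-cost (pays 155), excess capacity → high-cost (pays 103).
  Low-cost: normal capacity gives 155 − 0 = 155; excess capacity gives 103 − 11 = 92. No deviation. ✓
  High-cost: excess capacity gives 103 − 27 = 76; normal capacity gives 155 − 0 = 155. Would deviate. ✗
Neither assignment is incentive-compatible.

None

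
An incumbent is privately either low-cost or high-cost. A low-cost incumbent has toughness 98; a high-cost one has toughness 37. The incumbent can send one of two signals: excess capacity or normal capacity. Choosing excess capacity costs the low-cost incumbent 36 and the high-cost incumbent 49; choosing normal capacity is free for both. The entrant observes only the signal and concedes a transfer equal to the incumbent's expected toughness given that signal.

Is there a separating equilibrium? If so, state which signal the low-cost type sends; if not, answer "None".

None

Try low-cost → excess capacity, high-cost → normal capacity:
  Under separation the entrant infers type exactly: excess capacity → low-cost (pays 98), normal capacity → high-cost (pays 37).
  Low-cost: excess capacity gives 98 − 36 = 62; normal capacity gives 37 − 0 = 37. No deviation. ✓
  High-cost: normal capacity gives 37 − 0 = 37; excess capacity gives 98 − 49 = 49. Would deviate. ✗
Try low-cost → normal capacity, high-cost → excess capacity:
  Under separation the entrant infers type exactly: normal capacity → low-cost (pays 98), excess capacity → high-cost (pays 37).
  Low-cost: normal capacity gives 98 − 0 = 98; excess capacity gives 37 − 36 = 1. No deviation. ✓
  High-cost: excess capacity gives 37 − 49 = -12; normal capacity gives 98 − 0 = 98. Would deviate. ✗
Neither assignment is incentive-compatible.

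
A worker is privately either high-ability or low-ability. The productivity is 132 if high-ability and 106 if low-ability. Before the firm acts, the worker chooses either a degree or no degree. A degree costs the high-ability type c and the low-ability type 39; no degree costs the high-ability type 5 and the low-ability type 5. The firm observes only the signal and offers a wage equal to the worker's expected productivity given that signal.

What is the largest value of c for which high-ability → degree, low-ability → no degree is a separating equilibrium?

31

Under separation: degree → high-ability (pays 132); no degree → low-ability (pays 106).
Low-ability: 106 − 5 = 101 ≥ 132 − 39 = 93. Holds regardless of c. ✓
High-ability: 132 − c ≥ 106 − 5, so c ≤ 132 − 101 = 31.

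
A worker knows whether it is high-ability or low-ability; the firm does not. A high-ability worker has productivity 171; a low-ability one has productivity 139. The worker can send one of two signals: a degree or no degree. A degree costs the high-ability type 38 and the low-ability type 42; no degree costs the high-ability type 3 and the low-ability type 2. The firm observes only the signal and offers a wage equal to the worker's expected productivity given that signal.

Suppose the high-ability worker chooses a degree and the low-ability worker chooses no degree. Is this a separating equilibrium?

No

If types separate, degree earns payment 171 and no degree earns 139.
High-ability: degree gives 171 − 38 = 133; no degree gives 139 − 3 = 136. Would deviate. ✗
Low-ability: no degree gives 139 − 2 = 137; degree gives 171 − 42 = 129. No deviation. ✓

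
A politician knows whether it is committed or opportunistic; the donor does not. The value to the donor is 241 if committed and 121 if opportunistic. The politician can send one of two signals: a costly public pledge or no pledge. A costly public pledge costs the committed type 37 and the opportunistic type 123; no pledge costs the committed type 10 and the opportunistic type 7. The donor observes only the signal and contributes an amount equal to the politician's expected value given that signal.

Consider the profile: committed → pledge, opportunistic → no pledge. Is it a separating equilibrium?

Under separation the donor infers type exactly: pledge → committed (pays 241), no pledge → opportunistic (pays 121).
Committed: pledge gives 241 − 37 = 204; no pledge gives 121 − 10 = 111. No deviation. ✓
Opportunistic: no pledge gives 121 − 7 = 114; pledge gives 241 − 123 = 118. Would deviate. ✗

No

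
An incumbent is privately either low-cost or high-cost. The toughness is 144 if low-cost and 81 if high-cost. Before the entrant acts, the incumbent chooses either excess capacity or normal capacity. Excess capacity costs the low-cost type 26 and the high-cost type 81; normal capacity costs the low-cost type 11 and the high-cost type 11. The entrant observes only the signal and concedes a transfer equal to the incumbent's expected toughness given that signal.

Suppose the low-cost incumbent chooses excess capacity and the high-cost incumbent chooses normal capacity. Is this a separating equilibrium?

Yes

Under separation the entrant infers type exactly: excess capacity → low-cost (pays 144), normal capacity → high-cost (pays 81).
Low-cost: excess capacity gives 144 − 26 = 118; normal capacity gives 81 − 11 = 70. No deviation. ✓
High-cost: normal capacity gives 81 − 11 = 70; excess capacity gives 144 − 81 = 63. No deviation. ✓
Both incentive constraints hold.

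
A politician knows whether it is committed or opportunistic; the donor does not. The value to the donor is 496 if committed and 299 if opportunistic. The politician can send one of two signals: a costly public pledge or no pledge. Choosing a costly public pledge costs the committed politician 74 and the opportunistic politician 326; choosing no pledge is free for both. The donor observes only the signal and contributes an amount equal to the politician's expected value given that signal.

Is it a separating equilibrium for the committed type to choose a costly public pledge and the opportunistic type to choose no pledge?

If types separate, pledge earns payment 496 and no pledge earns 299.
Committed: pledge gives 496 − 74 = 422; no pledge gives 299 − 0 = 299. No deviation. ✓
Opportunistic: no pledge gives 299 − 0 = 299; pledge gives 496 − 326 = 170. No deviation. ✓
Neither type gains from mimicking the other.

Yes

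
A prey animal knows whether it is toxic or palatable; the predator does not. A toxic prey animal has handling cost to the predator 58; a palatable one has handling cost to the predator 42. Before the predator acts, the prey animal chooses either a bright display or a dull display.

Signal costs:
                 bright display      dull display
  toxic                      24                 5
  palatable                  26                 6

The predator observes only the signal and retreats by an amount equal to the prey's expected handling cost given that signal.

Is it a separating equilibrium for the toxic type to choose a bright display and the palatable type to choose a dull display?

No

Under separation the predator infers type exactly: bright display → toxic (pays 58), dull display → palatable (pays 42).
Toxic: bright display gives 58 − 24 = 34; dull display gives 42 − 5 = 37. Would deviate. ✗
Palatable: dull display gives 42 − 6 = 36; bright display gives 58 − 26 = 32. No deviation. ✓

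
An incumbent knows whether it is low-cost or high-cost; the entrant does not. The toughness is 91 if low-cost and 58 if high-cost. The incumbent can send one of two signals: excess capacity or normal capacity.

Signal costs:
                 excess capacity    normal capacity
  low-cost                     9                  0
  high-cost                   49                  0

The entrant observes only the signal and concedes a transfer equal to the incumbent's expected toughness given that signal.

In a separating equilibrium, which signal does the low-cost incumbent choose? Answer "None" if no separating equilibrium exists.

excess capacity

Try low-cost → excess capacity, high-cost → normal capacity:
  Under separation the entrant infers type exactly: excess capacity → low-cost (pays 91), normal capacity → high-cost (pays 58).
  Low-cost: excess capacity gives 91 − 9 = 82; normal capacity gives 58 − 0 = 58. No deviation. ✓
  High-cost: normal capacity gives 58 − 0 = 58; excess capacity gives 91 − 49 = 42. No deviation. ✓
Both hold — the low-cost type sends excess capacity.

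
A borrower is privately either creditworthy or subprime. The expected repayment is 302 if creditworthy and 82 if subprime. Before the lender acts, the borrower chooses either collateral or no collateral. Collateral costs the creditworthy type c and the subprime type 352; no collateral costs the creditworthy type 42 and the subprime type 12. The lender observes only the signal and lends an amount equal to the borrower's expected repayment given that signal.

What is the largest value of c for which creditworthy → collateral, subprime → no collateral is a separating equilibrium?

Under separation: collateral → creditworthy (pays 302); no collateral → subprime (pays 82).
Subprime: 82 − 12 = 70 ≥ 302 − 352 = -50. Holds regardless of c. ✓
Creditworthy: 302 − c ≥ 82 − 42, so c ≤ 302 − 40 = 262.

262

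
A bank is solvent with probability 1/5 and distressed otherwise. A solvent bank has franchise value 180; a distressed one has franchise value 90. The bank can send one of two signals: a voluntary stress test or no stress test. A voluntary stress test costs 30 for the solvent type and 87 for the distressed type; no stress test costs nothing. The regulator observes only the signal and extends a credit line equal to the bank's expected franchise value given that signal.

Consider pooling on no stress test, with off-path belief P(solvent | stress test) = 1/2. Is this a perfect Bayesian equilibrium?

At the pooled signal (no stress test) the regulator holds the prior 1/5 and pays 1/5·180 + 4/5·90 = 108. Off-path (stress test) belief 1/2 gives 1/2·180 + 1/2·90 = 135.
Solvent: no stress test gives 108 − 0 = 108; stress test gives 135 − 30 = 105. Stays. ✓
Distressed: no stress test gives 108 − 0 = 108; stress test gives 135 − 87 = 48. Stays. ✓

Yes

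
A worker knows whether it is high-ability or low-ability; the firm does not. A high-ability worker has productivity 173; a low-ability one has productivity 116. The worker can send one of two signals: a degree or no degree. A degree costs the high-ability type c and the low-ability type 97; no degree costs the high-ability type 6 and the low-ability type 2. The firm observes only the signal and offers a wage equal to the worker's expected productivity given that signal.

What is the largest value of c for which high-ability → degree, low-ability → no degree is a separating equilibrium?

63

Under separation: degree → high-ability (pays 173); no degree → low-ability (pays 116).
Low-ability: 116 − 2 = 114 ≥ 173 − 97 = 76. Holds regardless of c. ✓
High-ability: 173 − c ≥ 116 − 6, so c ≤ 173 − 110 = 63.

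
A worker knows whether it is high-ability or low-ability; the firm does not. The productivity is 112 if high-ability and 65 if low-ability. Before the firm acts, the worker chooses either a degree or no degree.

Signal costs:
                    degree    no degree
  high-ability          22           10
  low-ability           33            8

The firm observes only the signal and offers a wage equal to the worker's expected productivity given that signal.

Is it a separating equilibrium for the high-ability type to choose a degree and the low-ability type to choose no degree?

No

Under separation the firm infers type exactly: degree → high-ability (pays 112), no degree → low-ability (pays 65).
High-ability: degree gives 112 − 22 = 90; no degree gives 65 − 10 = 55. No deviation. ✓
Low-ability: no degree gives 65 − 8 = 57; degree gives 112 − 33 = 79. Would deviate. ✗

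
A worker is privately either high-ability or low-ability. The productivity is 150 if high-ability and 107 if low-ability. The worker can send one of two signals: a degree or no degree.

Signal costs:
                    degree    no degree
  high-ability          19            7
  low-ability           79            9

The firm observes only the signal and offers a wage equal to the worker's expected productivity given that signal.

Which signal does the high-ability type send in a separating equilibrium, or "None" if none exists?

degree

Try high-ability → degree, low-ability → no degree:
  If types separate, degree earns payment 150 and no degree earns 107.
  High-ability: degree gives 150 − 19 = 131; no degree gives 107 − 7 = 100. No deviation. ✓
  Low-ability: no degree gives 107 − 9 = 98; degree gives 150 − 79 = 71. No deviation. ✓
Both hold — the high-ability type sends degree.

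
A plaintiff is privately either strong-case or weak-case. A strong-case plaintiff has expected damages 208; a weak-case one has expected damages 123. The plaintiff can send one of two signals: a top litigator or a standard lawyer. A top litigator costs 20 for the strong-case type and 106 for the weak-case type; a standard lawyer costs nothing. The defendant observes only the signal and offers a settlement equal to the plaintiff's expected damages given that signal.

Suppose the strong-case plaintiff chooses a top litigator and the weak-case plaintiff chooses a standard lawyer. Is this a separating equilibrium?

If types separate, top litigator earns payment 208 and standard lawyer earns 123.
Strong-case: top litigator gives 208 − 20 = 188; standard lawyer gives 123 − 0 = 123. No deviation. ✓
Weak-case: standard lawyer gives 123 − 0 = 123; top litigator gives 208 − 106 = 102. No deviation. ✓
Neither type gains from mimicking the other.

Yes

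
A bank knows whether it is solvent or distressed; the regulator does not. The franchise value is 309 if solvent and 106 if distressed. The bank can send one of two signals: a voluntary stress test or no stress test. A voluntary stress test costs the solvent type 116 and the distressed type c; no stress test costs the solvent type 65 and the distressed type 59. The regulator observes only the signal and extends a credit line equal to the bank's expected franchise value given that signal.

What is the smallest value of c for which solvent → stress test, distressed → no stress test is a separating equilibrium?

Under separation: stress test → solvent (pays 309); no stress test → distressed (pays 106).
Solvent: 309 − 116 = 193 ≥ 106 − 65 = 41. Holds regardless of c. ✓
Distressed: 106 − 59 ≥ 309 − c, so c ≥ 309 − 47 = 262.

262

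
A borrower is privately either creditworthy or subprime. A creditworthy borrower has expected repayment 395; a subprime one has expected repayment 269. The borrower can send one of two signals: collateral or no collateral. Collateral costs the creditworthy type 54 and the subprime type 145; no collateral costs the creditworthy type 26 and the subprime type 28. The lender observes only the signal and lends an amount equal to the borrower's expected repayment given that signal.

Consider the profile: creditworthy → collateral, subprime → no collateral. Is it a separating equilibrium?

No

If types separate, collateral earns payment 395 and no collateral earns 269.
Creditworthy: collateral gives 395 − 54 = 341; no collateral gives 269 − 26 = 243. No deviation. ✓
Subprime: no collateral gives 269 − 28 = 241; collateral gives 395 − 145 = 250. Would deviate. ✗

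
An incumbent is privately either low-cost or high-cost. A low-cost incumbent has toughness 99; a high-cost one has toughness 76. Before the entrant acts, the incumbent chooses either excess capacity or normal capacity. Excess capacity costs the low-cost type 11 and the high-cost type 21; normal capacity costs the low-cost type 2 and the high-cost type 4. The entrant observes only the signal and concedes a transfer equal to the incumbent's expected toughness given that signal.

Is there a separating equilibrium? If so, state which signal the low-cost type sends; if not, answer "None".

Try low-cost → excess capacity, high-cost → normal capacity:
  Under separation the entrant infers type exactly: excess capacity → low-cost (pays 99), normal capacity → high-cost (pays 76).
  Low-cost: excess capacity gives 99 − 11 = 88; normal capacity gives 76 − 2 = 74. No deviation. ✓
  High-cost: normal capacity gives 76 − 4 = 72; excess capacity gives 99 − 21 = 78. Would deviate. ✗
Try low-cost → normal capacity, high-cost → excess capacity:
  Under separation the entrant infers type exactly: normal capacity → low-cost (pays 99), excess capacity → high-cost (pays 76).
  Low-cost: normal capacity gives 99 − 2 = 97; excess capacity gives 76 − 11 = 65. No deviation. ✓
  High-cost: excess capacity gives 76 − 21 = 55; normal capacity gives 99 − 4 = 95. Would deviate. ✗
Neither assignment is incentive-compatible.

None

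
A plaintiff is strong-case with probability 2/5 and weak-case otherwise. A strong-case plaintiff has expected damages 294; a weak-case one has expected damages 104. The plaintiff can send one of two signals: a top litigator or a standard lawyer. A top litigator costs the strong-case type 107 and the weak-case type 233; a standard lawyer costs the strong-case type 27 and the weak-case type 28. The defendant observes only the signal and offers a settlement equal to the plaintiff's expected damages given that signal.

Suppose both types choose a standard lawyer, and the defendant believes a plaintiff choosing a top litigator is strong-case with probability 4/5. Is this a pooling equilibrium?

Yes

On the equilibrium path (standard lawyer) the defendant holds the prior 2/5 and pays 2/5·294 + 3/5·104 = 180. Off-path (top litigator) belief 4/5 gives 4/5·294 + 1/5·104 = 256.
Strong-case: standard lawyer gives 180 − 27 = 153; top litigator gives 256 − 107 = 149. Stays. ✓
Weak-case: standard lawyer gives 180 − 28 = 152; top litigator gives 256 − 233 = 23. Stays. ✓
Beliefs are Bayes-consistent on-path and both types best-respond.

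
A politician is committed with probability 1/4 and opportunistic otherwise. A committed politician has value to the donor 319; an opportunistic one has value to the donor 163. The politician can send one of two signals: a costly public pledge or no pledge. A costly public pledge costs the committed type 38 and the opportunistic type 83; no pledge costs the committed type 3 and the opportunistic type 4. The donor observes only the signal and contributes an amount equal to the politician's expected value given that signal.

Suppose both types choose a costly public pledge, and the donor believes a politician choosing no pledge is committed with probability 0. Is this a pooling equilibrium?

On the equilibrium path (pledge) the donor holds the prior 1/4 and pays 1/4·319 + 3/4·163 = 202. Off-path (no pledge) belief 0 gives 0·319 + 1·163 = 163.
Committed: pledge gives 202 − 38 = 164; no pledge gives 163 − 3 = 160. Stays. ✓
Opportunistic: pledge gives 202 − 83 = 119; no pledge gives 163 − 4 = 159. Deviates. ✗

No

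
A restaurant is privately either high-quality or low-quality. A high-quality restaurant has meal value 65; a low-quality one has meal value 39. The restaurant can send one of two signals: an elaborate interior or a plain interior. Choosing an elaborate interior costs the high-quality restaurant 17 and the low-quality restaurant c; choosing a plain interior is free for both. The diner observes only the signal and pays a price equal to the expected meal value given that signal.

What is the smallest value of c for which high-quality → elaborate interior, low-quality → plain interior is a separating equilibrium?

26

Under separation: elaborate interior → high-quality (pays 65); plain interior → low-quality (pays 39).
High-quality: 65 − 17 = 48 ≥ 39 − 0 = 39. Holds regardless of c. ✓
Low-quality: 39 − 0 ≥ 65 − c, so c ≥ 65 − 39 = 26.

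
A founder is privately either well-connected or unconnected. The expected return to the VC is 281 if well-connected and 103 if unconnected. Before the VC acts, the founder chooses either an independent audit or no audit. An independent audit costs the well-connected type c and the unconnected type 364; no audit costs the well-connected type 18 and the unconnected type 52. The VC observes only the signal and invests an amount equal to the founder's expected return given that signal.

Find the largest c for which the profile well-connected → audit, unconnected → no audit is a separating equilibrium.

Under separation: audit → well-connected (pays 281); no audit → unconnected (pays 103).
Unconnected: 103 − 52 = 51 ≥ 281 − 364 = -83. Holds regardless of c. ✓
Well-connected: 281 − c ≥ 103 − 18, so c ≤ 281 − 85 = 196.

196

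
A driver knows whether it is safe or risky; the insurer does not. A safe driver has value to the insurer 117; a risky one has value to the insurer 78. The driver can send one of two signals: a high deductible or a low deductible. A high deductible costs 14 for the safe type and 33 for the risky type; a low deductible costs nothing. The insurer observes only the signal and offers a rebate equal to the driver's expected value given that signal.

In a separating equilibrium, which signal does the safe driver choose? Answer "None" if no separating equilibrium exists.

None

Try safe → high deductible, risky → low deductible:
  Under separation the insurer infers type exactly: high deductible → safe (pays 117), low deductible → risky (pays 78).
  Safe: high deductible gives 117 − 14 = 103; low deductible gives 78 − 0 = 78. No deviation. ✓
  Risky: low deductible gives 78 − 0 = 78; high deductible gives 117 − 33 = 84. Would deviate. ✗
Try safe → low deductible, risky → high deductible:
  Under separation the insurer infers type exactly: low deductible → safe (pays 117), high deductible → risky (pays 78).
  Safe: low deductible gives 117 − 0 = 117; high deductible gives 78 − 14 = 64. No deviation. ✓
  Risky: high deductible gives 78 − 33 = 45; low deductible gives 117 − 0 = 117. Would deviate. ✗
Neither assignment is incentive-compatible.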